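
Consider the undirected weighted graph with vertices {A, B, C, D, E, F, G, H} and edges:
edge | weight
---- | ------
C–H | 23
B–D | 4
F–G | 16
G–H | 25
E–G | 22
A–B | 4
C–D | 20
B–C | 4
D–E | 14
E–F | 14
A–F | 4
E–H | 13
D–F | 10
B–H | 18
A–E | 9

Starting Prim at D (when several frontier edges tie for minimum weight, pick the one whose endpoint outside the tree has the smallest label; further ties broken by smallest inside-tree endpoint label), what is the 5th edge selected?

Grow the tree from D using Prim:
Step 1: cheapest edge leaving the tree is B–D (4); add B.
Step 2: cheapest edge leaving the tree is A–B (4); add A.
Step 3: cheapest edge leaving the tree is B–C (4); add C.
Step 4: cheapest edge leaving the tree is A–F (4); add F.
Step 5: cheapest edge leaving the tree is A–E (9); add E.
Step 6: cheapest edge leaving the tree is E–H (13); add H.
Step 7: cheapest edge leaving the tree is F–G (16); add G.
The 5th edge added is A–E.

A-E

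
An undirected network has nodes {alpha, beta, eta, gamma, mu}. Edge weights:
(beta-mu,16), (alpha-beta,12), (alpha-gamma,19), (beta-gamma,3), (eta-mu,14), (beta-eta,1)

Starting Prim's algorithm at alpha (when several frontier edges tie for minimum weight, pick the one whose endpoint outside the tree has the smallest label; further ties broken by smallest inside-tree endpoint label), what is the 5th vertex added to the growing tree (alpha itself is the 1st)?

mu

Grow the tree from alpha using Prim:
Step 1: cheapest edge leaving the tree is alpha-beta (12); add beta.
Step 2: cheapest edge leaving the tree is beta-eta (1); add eta.
Step 3: cheapest edge leaving the tree is beta-gamma (3); add gamma.
Step 4: cheapest edge leaving the tree is eta-mu (14); add mu.
Vertex order: alpha, beta, eta, gamma, mu. The 5th vertex is mu.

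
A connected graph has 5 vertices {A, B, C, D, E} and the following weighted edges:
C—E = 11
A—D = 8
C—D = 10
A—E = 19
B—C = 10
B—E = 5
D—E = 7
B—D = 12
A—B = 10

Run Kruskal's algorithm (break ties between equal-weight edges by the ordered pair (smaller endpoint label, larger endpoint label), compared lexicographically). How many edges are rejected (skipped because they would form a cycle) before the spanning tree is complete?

1

Sort edges by weight, then run Kruskal:
B—E (5): add. Components now {A} {B,E} {C} {D}
D—E (7): add. Components now {A} {B,D,E} {C}
A—D (8): add. Components now {A,B,D,E} {C}
A—B (10): skip — A and B already connected.
B—C (10): add. Components now {A,B,C,D,E}
Edges rejected before the tree was complete: 1.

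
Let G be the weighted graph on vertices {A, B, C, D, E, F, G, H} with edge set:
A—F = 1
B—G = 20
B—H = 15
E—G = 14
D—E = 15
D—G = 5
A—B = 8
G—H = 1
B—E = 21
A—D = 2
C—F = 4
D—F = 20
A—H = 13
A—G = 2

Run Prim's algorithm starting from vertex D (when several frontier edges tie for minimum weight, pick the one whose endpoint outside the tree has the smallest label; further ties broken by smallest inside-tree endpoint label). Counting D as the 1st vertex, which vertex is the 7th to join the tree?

Prim's algorithm from D:
Step 1: cheapest edge leaving the tree is A—D (2); add A.
Step 2: cheapest edge leaving the tree is A—F (1); add F.
Step 3: cheapest edge leaving the tree is A—G (2); add G.
Step 4: cheapest edge leaving the tree is G—H (1); add H.
Step 5: cheapest edge leaving the tree is C—F (4); add C.
Step 6: cheapest edge leaving the tree is A—B (8); add B.
Step 7: cheapest edge leaving the tree is E—G (14); add E.
Vertex order: D, A, F, G, H, C, B, E. The 7th vertex is B.

B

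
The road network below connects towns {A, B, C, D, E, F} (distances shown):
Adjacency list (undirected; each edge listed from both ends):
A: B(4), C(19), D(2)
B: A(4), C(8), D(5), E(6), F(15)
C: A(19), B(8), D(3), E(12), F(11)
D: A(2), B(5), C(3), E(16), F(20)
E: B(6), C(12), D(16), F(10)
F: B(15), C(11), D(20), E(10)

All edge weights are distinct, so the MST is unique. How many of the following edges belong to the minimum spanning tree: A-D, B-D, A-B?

2

Sort edges by weight, then run Kruskal:
A-D (2): add. Components now {A,D} {B} {C} {E} {F}
C-D (3): add. Components now {A,C,D} {B} {E} {F}
A-B (4): add. Components now {A,B,C,D} {E} {F}
B-D (5): skip — B and D already connected.
B-E (6): add. Components now {A,B,C,D,E} {F}
B-C (8): skip — B and C already connected.
E-F (10): add. Components now {A,B,C,D,E,F}
MST edge set: {A-D, C-D, A-B, B-E, E-F}.
Of the listed edges, {A-D, A-B} are in the MST → 2.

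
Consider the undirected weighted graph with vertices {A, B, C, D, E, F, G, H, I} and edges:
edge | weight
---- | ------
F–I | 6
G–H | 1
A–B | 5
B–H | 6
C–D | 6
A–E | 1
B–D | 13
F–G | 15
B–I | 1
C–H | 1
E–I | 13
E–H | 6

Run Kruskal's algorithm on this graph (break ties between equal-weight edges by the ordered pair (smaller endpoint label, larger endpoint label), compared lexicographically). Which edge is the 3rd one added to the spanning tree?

C-H

Kruskal: consider edges lightest-first.
A–E (1): add — endpoints in different components.
B–I (1): add — endpoints in different components.
C–H (1): add — endpoints in different components.
G–H (1): add — endpoints in different components.
A–B (5): add — endpoints in different components.
B–H (6): add — endpoints in different components.
C–D (6): add — endpoints in different components.
E–H (6): skip — E and H already connected.
F–I (6): add — endpoints in different components.
The 3rd edge added is C–H.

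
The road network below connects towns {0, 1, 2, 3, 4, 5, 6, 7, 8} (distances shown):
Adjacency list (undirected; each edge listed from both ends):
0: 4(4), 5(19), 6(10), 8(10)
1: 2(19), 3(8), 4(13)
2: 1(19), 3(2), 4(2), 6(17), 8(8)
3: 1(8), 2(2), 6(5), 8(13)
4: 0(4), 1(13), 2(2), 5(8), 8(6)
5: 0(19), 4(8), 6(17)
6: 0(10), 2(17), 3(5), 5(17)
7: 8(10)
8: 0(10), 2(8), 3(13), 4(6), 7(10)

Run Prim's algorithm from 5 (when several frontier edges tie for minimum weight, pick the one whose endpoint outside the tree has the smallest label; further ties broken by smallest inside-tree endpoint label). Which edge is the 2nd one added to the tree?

Grow the tree from 5 using Prim:
Step 1: cheapest edge leaving the tree is 4—5 (8); add 4.
Step 2: cheapest edge leaving the tree is 2—4 (2); add 2.
Step 3: cheapest edge leaving the tree is 2—3 (2); add 3.
Step 4: cheapest edge leaving the tree is 0—4 (4); add 0.
Step 5: cheapest edge leaving the tree is 3—6 (5); add 6.
Step 6: cheapest edge leaving the tree is 4—8 (6); add 8.
Step 7: cheapest edge leaving the tree is 1—3 (8); add 1.
Step 8: cheapest edge leaving the tree is 7—8 (10); add 7.
The 2nd edge added is 2—4.

2-4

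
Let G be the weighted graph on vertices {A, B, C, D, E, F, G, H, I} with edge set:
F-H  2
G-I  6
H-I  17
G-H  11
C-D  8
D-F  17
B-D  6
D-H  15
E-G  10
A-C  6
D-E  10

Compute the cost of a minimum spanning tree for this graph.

59

Prim, starting at H.
Step 1: frontier [F-H 2, G-H 11, D-H 15, H-I 17] → take F-H (2); add F.
Step 2: frontier [D-F 17, G-H 11, D-H 15, H-I 17] → take G-H (11); add G.
Step 3: frontier [D-F 17, G-I 6, E-G 10, D-H 15, H-I 17] → take G-I (6); add I.
Step 4: frontier [D-F 17, E-G 10, D-H 15] → take E-G (10); add E.
Step 5: frontier [D-E 10, D-F 17, D-H 15] → take D-E (10); add D.
Step 6: frontier [B-D 6, C-D 8] → take B-D (6); add B.
Step 7: frontier [C-D 8] → take C-D (8); add C.
Step 8: frontier [A-C 6] → take A-C (6); add A.
MST edges: F-H, G-H, G-I, E-G, D-E, B-D, C-D, A-C; total weight 2+11+6+10+10+6+8+6 = 59.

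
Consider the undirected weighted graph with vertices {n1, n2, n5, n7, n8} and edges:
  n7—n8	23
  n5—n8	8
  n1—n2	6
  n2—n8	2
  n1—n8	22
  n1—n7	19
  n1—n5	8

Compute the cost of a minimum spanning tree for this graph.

Kruskal: consider edges lightest-first.
n2—n8 (2): add — endpoints in different components.
n1—n2 (6): add — endpoints in different components.
n1—n5 (8): add — endpoints in different components.
n5—n8 (8): skip — n8 and n5 already connected.
n1—n7 (19): add — endpoints in different components.
MST edges: n2—n8, n1—n2, n1—n5, n1—n7; total weight 2+6+8+19 = 35.

35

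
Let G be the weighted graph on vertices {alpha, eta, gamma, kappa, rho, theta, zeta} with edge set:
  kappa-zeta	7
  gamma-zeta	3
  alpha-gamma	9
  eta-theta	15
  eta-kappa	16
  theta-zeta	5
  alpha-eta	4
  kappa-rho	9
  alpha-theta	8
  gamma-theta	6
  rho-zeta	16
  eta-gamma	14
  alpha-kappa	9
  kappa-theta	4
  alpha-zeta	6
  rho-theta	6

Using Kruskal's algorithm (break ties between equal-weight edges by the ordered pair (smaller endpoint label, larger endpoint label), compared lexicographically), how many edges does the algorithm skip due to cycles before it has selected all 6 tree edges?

Kruskal: consider edges lightest-first.
gamma-zeta (3): add. Components now {eta} {kappa} {rho} {theta} {alpha} {gamma,zeta}
alpha-eta (4): add. Components now {alpha,eta} {kappa} {rho} {theta} {gamma,zeta}
kappa-theta (4): add. Components now {alpha,eta} {kappa,theta} {rho} {gamma,zeta}
theta-zeta (5): add. Components now {alpha,eta} {gamma,kappa,theta,zeta} {rho}
alpha-zeta (6): add. Components now {alpha,eta,gamma,kappa,theta,zeta} {rho}
gamma-theta (6): skip — theta and gamma already connected.
rho-theta (6): add. Components now {alpha,eta,gamma,kappa,rho,theta,zeta}
Edges rejected before the tree was complete: 1.

1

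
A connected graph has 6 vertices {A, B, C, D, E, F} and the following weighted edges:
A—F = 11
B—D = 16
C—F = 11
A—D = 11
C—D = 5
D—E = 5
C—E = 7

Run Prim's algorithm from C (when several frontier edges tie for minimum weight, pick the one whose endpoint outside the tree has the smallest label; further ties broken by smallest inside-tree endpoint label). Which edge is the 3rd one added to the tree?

A-D

Prim's algorithm from C:
Step 1: cheapest edge leaving the tree is C—D (5); add D.
Step 2: cheapest edge leaving the tree is D—E (5); add E.
Step 3: cheapest edge leaving the tree is A—D (11); add A.
Step 4: cheapest edge leaving the tree is A—F (11); add F.
Step 5: cheapest edge leaving the tree is B—D (16); add B.
The 3rd edge added is A—D.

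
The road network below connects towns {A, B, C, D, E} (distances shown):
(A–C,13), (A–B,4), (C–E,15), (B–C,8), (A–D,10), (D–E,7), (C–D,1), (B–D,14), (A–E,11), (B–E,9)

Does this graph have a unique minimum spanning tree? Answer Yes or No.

Kruskal's algorithm — process edges by increasing weight (ties by edge label):
C–D (1): add — endpoints in different components.
A–B (4): add — endpoints in different components.
D–E (7): add — endpoints in different components.
B–C (8): add — endpoints in different components.
Every non-tree edge has weight strictly greater than the heaviest edge on the tree path between its endpoints, so the MST is unique.

Yes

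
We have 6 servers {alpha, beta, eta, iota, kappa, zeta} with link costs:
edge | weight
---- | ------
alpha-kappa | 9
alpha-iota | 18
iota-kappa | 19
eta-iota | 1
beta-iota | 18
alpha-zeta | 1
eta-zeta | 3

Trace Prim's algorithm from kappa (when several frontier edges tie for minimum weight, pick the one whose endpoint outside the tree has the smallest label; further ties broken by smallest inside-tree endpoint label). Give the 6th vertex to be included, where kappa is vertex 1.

Prim's algorithm from kappa:
Step 1: frontier [alpha-kappa 9, iota-kappa 19] → take alpha-kappa (9); add alpha.
Step 2: frontier [alpha-zeta 1, alpha-iota 18, iota-kappa 19] → take alpha-zeta (1); add zeta.
Step 3: frontier [alpha-iota 18, iota-kappa 19, eta-zeta 3] → take eta-zeta (3); add eta.
Step 4: frontier [alpha-iota 18, eta-iota 1, iota-kappa 19] → take eta-iota (1); add iota.
Step 5: frontier [beta-iota 18] → take beta-iota (18); add beta.
Vertex order: kappa, alpha, zeta, eta, iota, beta. The 6th vertex is beta.

beta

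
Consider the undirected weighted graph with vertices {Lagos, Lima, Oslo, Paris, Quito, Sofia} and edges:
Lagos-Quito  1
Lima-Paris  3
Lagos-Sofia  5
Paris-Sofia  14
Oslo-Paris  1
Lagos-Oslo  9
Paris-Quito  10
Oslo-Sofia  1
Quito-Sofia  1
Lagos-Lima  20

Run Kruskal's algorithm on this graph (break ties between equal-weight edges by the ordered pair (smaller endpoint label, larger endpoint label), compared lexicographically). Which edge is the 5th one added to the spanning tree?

Lima-Paris

Kruskal's algorithm — process edges by increasing weight (ties by edge label):
Lagos-Quito (1): add — endpoints in different components.
Oslo-Paris (1): add — endpoints in different components.
Oslo-Sofia (1): add — endpoints in different components.
Quito-Sofia (1): add — endpoints in different components.
Lima-Paris (3): add — endpoints in different components.
The 5th edge added is Lima-Paris.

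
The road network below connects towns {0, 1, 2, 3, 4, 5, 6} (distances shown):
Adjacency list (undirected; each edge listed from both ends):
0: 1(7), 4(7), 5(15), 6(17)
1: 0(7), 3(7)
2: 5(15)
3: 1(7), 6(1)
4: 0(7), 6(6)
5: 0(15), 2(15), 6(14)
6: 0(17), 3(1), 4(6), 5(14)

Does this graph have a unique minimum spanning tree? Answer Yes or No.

No

Sort edges by weight, then run Kruskal:
3 6 (1): add. Components now {0} {1} {2} {3,6} {4} {5}
4 6 (6): add. Components now {0} {1} {2} {3,4,6} {5}
0 1 (7): add. Components now {0,1} {2} {3,4,6} {5}
0 4 (7): add. Components now {0,1,3,4,6} {2} {5}
1 3 (7): skip — 1 and 3 already connected.
5 6 (14): add. Components now {0,1,3,4,5,6} {2}
0 5 (15): skip — 0 and 5 already connected.
2 5 (15): add. Components now {0,1,2,3,4,5,6}
Non-tree edge 1 3 has weight 7, equal to the heaviest edge on its tree cycle — swapping gives another MST of the same weight. Not unique.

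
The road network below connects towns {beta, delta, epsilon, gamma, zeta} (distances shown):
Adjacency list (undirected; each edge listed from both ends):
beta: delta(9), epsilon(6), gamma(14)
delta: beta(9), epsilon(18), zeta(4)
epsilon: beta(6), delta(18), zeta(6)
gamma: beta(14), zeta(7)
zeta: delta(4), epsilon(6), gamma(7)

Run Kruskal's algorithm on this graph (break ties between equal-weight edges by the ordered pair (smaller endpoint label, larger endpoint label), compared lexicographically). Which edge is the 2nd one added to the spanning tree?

Sort edges by weight, then run Kruskal:
delta–zeta (4): add — endpoints in different components.
beta–epsilon (6): add — endpoints in different components.
epsilon–zeta (6): add — endpoints in different components.
gamma–zeta (7): add — endpoints in different components.
The 2nd edge added is beta–epsilon.

beta-epsilon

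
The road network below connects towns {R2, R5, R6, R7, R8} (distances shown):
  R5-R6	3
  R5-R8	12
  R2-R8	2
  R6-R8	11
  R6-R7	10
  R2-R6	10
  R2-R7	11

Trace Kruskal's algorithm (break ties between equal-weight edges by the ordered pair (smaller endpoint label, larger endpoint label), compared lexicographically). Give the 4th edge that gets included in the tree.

Kruskal: consider edges lightest-first.
R2-R8 (2): add. Components now {R5} {R2,R8} {R6} {R7}
R5-R6 (3): add. Components now {R5,R6} {R2,R8} {R7}
R2-R6 (10): add. Components now {R2,R5,R6,R8} {R7}
R6-R7 (10): add. Components now {R2,R5,R6,R7,R8}
The 4th edge added is R6-R7.

R6-R7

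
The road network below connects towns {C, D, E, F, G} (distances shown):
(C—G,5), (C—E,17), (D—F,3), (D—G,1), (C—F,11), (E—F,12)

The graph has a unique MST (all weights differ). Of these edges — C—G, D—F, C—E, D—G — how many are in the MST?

3

Kruskal's algorithm — process edges by increasing weight (ties by edge label):
D—G (1): add. Components now {C} {D,G} {E} {F}
D—F (3): add. Components now {C} {D,F,G} {E}
C—G (5): add. Components now {C,D,F,G} {E}
C—F (11): skip — C and F already connected.
E—F (12): add. Components now {C,D,E,F,G}
MST edge set: {D—G, D—F, C—G, E—F}.
Of the listed edges, {C—G, D—F, D—G} are in the MST → 3.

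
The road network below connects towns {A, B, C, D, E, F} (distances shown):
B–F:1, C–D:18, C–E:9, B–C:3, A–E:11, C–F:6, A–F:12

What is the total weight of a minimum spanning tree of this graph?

Prim's algorithm from E:
Step 1: cheapest edge leaving the tree is C–E (9); add C.
Step 2: cheapest edge leaving the tree is B–C (3); add B.
Step 3: cheapest edge leaving the tree is B–F (1); add F.
Step 4: cheapest edge leaving the tree is A–E (11); add A.
Step 5: cheapest edge leaving the tree is C–D (18); add D.
MST edges: C–E, B–C, B–F, A–E, C–D; total weight 9+3+1+11+18 = 42.

42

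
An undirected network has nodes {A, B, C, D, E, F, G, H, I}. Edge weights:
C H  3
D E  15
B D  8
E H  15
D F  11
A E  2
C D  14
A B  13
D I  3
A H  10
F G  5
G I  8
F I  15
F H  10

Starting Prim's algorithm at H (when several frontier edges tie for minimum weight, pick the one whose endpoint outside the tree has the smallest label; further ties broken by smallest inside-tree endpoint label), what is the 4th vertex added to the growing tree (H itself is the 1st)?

E

Prim, starting at H.
Step 1: cheapest edge leaving the tree is C H (3); add C.
Step 2: cheapest edge leaving the tree is A H (10); add A.
Step 3: cheapest edge leaving the tree is A E (2); add E.
Step 4: cheapest edge leaving the tree is F H (10); add F.
Step 5: cheapest edge leaving the tree is F G (5); add G.
Step 6: cheapest edge leaving the tree is G I (8); add I.
Step 7: cheapest edge leaving the tree is D I (3); add D.
Step 8: cheapest edge leaving the tree is B D (8); add B.
Vertex order: H, C, A, E, F, G, I, D, B. The 4th vertex is E.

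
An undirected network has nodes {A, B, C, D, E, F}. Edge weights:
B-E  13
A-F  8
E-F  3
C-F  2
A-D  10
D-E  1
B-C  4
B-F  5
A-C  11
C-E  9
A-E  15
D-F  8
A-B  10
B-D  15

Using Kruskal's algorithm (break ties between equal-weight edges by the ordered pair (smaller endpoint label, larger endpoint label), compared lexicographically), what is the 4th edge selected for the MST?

B-C

Sort edges by weight, then run Kruskal:
D-E (1): add. Components now {A} {B} {C} {D,E} {F}
C-F (2): add. Components now {A} {B} {C,F} {D,E}
E-F (3): add. Components now {A} {B} {C,D,E,F}
B-C (4): add. Components now {A} {B,C,D,E,F}
B-F (5): skip — B and F already connected.
A-F (8): add. Components now {A,B,C,D,E,F}
The 4th edge added is B-C.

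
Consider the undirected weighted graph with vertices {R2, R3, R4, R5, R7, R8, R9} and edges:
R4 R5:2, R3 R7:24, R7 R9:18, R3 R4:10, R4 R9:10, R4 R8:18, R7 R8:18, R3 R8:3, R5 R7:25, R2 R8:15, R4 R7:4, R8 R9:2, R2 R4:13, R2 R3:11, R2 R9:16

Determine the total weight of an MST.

32

Prim's algorithm from R2:
Step 1: cheapest edge leaving the tree is R2 R3 (11); add R3.
Step 2: cheapest edge leaving the tree is R3 R8 (3); add R8.
Step 3: cheapest edge leaving the tree is R8 R9 (2); add R9.
Step 4: cheapest edge leaving the tree is R3 R4 (10); add R4.
Step 5: cheapest edge leaving the tree is R4 R5 (2); add R5.
Step 6: cheapest edge leaving the tree is R4 R7 (4); add R7.
MST edges: R2 R3, R3 R8, R8 R9, R3 R4, R4 R5, R4 R7; total weight 11+3+2+10+2+4 = 32.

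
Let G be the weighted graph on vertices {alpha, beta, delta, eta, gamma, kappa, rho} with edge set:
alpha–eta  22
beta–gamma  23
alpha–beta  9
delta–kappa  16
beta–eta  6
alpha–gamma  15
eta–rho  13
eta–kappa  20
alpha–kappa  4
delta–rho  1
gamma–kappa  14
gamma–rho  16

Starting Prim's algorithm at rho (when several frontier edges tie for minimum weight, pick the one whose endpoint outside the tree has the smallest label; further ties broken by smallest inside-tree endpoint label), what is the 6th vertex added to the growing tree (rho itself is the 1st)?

Grow the tree from rho using Prim:
Step 1: cheapest edge leaving the tree is delta–rho (1); add delta.
Step 2: cheapest edge leaving the tree is eta–rho (13); add eta.
Step 3: cheapest edge leaving the tree is beta–eta (6); add beta.
Step 4: cheapest edge leaving the tree is alpha–beta (9); add alpha.
Step 5: cheapest edge leaving the tree is alpha–kappa (4); add kappa.
Step 6: cheapest edge leaving the tree is gamma–kappa (14); add gamma.
Vertex order: rho, delta, eta, beta, alpha, kappa, gamma. The 6th vertex is kappa.

kappa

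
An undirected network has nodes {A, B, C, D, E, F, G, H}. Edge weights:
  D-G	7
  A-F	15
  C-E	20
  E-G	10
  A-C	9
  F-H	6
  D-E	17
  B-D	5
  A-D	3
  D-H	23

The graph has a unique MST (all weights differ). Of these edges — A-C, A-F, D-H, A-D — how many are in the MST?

Kruskal's algorithm — process edges by increasing weight (ties by edge label):
A-D (3): add — endpoints in different components.
B-D (5): add — endpoints in different components.
F-H (6): add — endpoints in different components.
D-G (7): add — endpoints in different components.
A-C (9): add — endpoints in different components.
E-G (10): add — endpoints in different components.
A-F (15): add — endpoints in different components.
MST edge set: {A-D, B-D, F-H, D-G, A-C, E-G, A-F}.
Of the listed edges, {A-C, A-F, A-D} are in the MST → 3.

3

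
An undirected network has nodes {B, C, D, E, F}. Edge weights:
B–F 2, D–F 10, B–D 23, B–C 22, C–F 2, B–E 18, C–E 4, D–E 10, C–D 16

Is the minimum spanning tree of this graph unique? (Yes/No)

Kruskal's algorithm — process edges by increasing weight (ties by edge label):
B–F (2): add. Components now {B,F} {C} {D} {E}
C–F (2): add. Components now {B,C,F} {D} {E}
C–E (4): add. Components now {B,C,E,F} {D}
D–E (10): add. Components now {B,C,D,E,F}
Non-tree edge D–F has weight 10, equal to the heaviest edge on its tree cycle — swapping gives another MST of the same weight. Not unique.

No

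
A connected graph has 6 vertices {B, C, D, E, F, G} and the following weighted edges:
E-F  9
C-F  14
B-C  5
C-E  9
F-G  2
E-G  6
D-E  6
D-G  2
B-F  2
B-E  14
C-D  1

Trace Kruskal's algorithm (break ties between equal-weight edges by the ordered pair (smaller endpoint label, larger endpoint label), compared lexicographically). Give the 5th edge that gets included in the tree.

D-E

Kruskal: consider edges lightest-first.
C-D (1): add. Components now {B} {C,D} {E} {F} {G}
B-F (2): add. Components now {B,F} {C,D} {E} {G}
D-G (2): add. Components now {B,F} {C,D,G} {E}
F-G (2): add. Components now {B,C,D,F,G} {E}
B-C (5): skip — B and C already connected.
D-E (6): add. Components now {B,C,D,E,F,G}
The 5th edge added is D-E.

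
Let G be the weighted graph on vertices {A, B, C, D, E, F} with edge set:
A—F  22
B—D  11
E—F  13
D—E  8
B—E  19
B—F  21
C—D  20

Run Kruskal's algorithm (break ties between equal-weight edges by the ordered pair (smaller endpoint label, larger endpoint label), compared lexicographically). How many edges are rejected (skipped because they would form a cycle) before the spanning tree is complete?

Kruskal's algorithm — process edges by increasing weight (ties by edge label):
D—E (8): add — endpoints in different components.
B—D (11): add — endpoints in different components.
E—F (13): add — endpoints in different components.
B—E (19): skip — B and E already connected.
C—D (20): add — endpoints in different components.
B—F (21): skip — B and F already connected.
A—F (22): add — endpoints in different components.
Edges rejected before the tree was complete: 2.

2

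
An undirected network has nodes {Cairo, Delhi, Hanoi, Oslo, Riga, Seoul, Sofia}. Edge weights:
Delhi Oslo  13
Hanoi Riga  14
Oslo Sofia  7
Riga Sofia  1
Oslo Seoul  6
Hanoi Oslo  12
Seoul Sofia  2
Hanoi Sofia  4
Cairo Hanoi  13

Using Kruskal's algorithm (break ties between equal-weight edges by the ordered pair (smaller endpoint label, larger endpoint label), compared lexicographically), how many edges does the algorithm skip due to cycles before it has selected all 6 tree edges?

Kruskal: consider edges lightest-first.
Riga Sofia (1): add. Components now {Oslo} {Seoul} {Hanoi} {Cairo} {Riga,Sofia} {Delhi}
Seoul Sofia (2): add. Components now {Oslo} {Riga,Seoul,Sofia} {Hanoi} {Cairo} {Delhi}
Hanoi Sofia (4): add. Components now {Oslo} {Hanoi,Riga,Seoul,Sofia} {Cairo} {Delhi}
Oslo Seoul (6): add. Components now {Hanoi,Oslo,Riga,Seoul,Sofia} {Cairo} {Delhi}
Oslo Sofia (7): skip — Oslo and Sofia already connected.
Hanoi Oslo (12): skip — Oslo and Hanoi already connected.
Cairo Hanoi (13): add. Components now {Cairo,Hanoi,Oslo,Riga,Seoul,Sofia} {Delhi}
Delhi Oslo (13): add. Components now {Cairo,Delhi,Hanoi,Oslo,Riga,Seoul,Sofia}
Edges rejected before the tree was complete: 2.

2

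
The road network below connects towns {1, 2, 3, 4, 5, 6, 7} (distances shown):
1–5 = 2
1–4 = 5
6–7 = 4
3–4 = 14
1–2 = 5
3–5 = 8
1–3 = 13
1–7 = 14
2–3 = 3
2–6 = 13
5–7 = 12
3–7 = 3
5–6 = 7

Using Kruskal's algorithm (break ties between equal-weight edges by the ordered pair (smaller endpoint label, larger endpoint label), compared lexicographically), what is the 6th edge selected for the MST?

Kruskal's algorithm — process edges by increasing weight (ties by edge label):
1–5 (2): add — endpoints in different components.
2–3 (3): add — endpoints in different components.
3–7 (3): add — endpoints in different components.
6–7 (4): add — endpoints in different components.
1–2 (5): add — endpoints in different components.
1–4 (5): add — endpoints in different components.
The 6th edge added is 1–4.

1-4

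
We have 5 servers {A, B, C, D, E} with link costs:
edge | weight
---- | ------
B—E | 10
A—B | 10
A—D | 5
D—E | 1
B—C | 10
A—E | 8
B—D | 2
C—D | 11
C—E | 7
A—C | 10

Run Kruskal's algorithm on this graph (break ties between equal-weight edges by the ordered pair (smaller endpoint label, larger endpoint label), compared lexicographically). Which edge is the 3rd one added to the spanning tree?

Sort edges by weight, then run Kruskal:
D—E (1): add — endpoints in different components.
B—D (2): add — endpoints in different components.
A—D (5): add — endpoints in different components.
C—E (7): add — endpoints in different components.
The 3rd edge added is A—D.

A-D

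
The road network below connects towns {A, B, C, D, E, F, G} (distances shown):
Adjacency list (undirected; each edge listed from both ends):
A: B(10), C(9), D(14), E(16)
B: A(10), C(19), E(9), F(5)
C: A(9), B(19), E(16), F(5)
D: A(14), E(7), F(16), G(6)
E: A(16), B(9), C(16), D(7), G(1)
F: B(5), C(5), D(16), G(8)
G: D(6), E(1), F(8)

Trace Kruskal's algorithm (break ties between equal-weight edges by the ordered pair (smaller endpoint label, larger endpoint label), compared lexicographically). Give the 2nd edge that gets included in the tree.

B-F

Sort edges by weight, then run Kruskal:
E–G (1): add. Components now {A} {B} {C} {D} {E,G} {F}
B–F (5): add. Components now {A} {B,F} {C} {D} {E,G}
C–F (5): add. Components now {A} {B,C,F} {D} {E,G}
D–G (6): add. Components now {A} {B,C,F} {D,E,G}
D–E (7): skip — D and E already connected.
F–G (8): add. Components now {A} {B,C,D,E,F,G}
A–C (9): add. Components now {A,B,C,D,E,F,G}
The 2nd edge added is B–F.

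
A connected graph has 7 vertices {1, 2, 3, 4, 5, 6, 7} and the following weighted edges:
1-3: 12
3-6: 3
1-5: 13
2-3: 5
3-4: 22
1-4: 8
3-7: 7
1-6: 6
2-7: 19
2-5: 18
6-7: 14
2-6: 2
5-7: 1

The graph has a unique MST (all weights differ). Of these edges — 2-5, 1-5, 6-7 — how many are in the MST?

Kruskal: consider edges lightest-first.
5-7 (1): add — endpoints in different components.
2-6 (2): add — endpoints in different components.
3-6 (3): add — endpoints in different components.
2-3 (5): skip — 2 and 3 already connected.
1-6 (6): add — endpoints in different components.
3-7 (7): add — endpoints in different components.
1-4 (8): add — endpoints in different components.
MST edge set: {5-7, 2-6, 3-6, 1-6, 3-7, 1-4}.
Of the listed edges, {} are in the MST → 0.

0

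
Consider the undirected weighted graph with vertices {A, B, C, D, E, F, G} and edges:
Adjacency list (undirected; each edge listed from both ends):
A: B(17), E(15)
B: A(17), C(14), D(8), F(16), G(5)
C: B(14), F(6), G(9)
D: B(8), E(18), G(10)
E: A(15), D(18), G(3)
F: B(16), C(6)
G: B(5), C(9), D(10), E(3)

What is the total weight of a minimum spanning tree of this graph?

46

Prim's algorithm from D:
Step 1: cheapest edge leaving the tree is B—D (8); add B.
Step 2: cheapest edge leaving the tree is B—G (5); add G.
Step 3: cheapest edge leaving the tree is E—G (3); add E.
Step 4: cheapest edge leaving the tree is C—G (9); add C.
Step 5: cheapest edge leaving the tree is C—F (6); add F.
Step 6: cheapest edge leaving the tree is A—E (15); add A.
MST edges: B—D, B—G, E—G, C—G, C—F, A—E; total weight 8+5+3+9+6+15 = 46.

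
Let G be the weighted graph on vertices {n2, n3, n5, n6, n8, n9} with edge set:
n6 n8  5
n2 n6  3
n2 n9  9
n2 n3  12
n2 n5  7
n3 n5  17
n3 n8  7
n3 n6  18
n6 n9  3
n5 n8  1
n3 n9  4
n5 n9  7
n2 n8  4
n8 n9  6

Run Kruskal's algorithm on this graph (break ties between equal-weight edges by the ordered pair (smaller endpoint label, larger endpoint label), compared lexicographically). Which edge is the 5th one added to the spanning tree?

Sort edges by weight, then run Kruskal:
n5 n8 (1): add — endpoints in different components.
n2 n6 (3): add — endpoints in different components.
n6 n9 (3): add — endpoints in different components.
n2 n8 (4): add — endpoints in different components.
n3 n9 (4): add — endpoints in different components.
The 5th edge added is n3 n9.

n3-n9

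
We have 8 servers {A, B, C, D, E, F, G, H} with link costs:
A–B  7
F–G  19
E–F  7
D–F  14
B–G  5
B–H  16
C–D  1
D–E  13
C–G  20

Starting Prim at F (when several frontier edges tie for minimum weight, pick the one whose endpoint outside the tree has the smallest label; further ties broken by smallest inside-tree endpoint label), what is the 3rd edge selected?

C-D

Grow the tree from F using Prim:
Step 1: cheapest edge leaving the tree is E–F (7); add E.
Step 2: cheapest edge leaving the tree is D–E (13); add D.
Step 3: cheapest edge leaving the tree is C–D (1); add C.
Step 4: cheapest edge leaving the tree is F–G (19); add G.
Step 5: cheapest edge leaving the tree is B–G (5); add B.
Step 6: cheapest edge leaving the tree is A–B (7); add A.
Step 7: cheapest edge leaving the tree is B–H (16); add H.
The 3rd edge added is C–D.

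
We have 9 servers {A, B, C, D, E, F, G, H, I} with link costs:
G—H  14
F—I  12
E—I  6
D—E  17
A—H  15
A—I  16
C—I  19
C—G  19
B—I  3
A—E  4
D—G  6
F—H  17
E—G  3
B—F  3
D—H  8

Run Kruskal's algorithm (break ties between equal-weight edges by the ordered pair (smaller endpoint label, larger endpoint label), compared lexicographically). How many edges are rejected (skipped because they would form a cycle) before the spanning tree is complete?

6

Kruskal: consider edges lightest-first.
B—F (3): add — endpoints in different components.
B—I (3): add — endpoints in different components.
E—G (3): add — endpoints in different components.
A—E (4): add — endpoints in different components.
D—G (6): add — endpoints in different components.
E—I (6): add — endpoints in different components.
D—H (8): add — endpoints in different components.
F—I (12): skip — F and I already connected.
G—H (14): skip — G and H already connected.
A—H (15): skip — A and H already connected.
A—I (16): skip — A and I already connected.
D—E (17): skip — D and E already connected.
F—H (17): skip — F and H already connected.
C—G (19): add — endpoints in different components.
Edges rejected before the tree was complete: 6.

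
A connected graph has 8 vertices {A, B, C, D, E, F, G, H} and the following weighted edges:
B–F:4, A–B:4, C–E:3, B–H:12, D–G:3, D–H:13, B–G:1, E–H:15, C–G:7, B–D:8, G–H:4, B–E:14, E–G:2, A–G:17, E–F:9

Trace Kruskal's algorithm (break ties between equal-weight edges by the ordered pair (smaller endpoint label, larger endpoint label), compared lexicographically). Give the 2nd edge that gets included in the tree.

Kruskal: consider edges lightest-first.
B–G (1): add — endpoints in different components.
E–G (2): add — endpoints in different components.
C–E (3): add — endpoints in different components.
D–G (3): add — endpoints in different components.
A–B (4): add — endpoints in different components.
B–F (4): add — endpoints in different components.
G–H (4): add — endpoints in different components.
The 2nd edge added is E–G.

E-G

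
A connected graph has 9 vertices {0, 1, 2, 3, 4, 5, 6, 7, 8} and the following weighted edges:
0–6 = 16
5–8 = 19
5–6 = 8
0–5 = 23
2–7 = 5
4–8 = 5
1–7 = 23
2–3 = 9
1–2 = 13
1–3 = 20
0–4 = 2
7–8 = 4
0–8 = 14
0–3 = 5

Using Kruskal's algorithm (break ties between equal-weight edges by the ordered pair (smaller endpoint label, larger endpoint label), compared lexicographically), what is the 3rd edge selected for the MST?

0-3

Kruskal's algorithm — process edges by increasing weight (ties by edge label):
0–4 (2): add — endpoints in different components.
7–8 (4): add — endpoints in different components.
0–3 (5): add — endpoints in different components.
2–7 (5): add — endpoints in different components.
4–8 (5): add — endpoints in different components.
5–6 (8): add — endpoints in different components.
2–3 (9): skip — 2 and 3 already connected.
1–2 (13): add — endpoints in different components.
0–8 (14): skip — 0 and 8 already connected.
0–6 (16): add — endpoints in different components.
The 3rd edge added is 0–3.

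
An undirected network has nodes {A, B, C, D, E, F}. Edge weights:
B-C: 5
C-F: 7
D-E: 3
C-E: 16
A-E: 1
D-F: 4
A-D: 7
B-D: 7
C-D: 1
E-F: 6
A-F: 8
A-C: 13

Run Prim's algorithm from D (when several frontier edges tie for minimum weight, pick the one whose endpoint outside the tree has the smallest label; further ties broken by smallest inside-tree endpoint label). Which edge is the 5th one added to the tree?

B-C

Prim, starting at D.
Step 1: frontier [C-D 1, D-E 3, D-F 4, A-D 7, B-D 7] → take C-D (1); add C.
Step 2: frontier [B-C 5, C-F 7, A-C 13, C-E 16, D-E 3, D-F 4, A-D 7, B-D 7] → take D-E (3); add E.
Step 3: frontier [B-C 5, C-F 7, A-C 13, D-F 4, A-D 7, B-D 7, A-E 1, E-F 6] → take A-E (1); add A.
Step 4: frontier [A-F 8, B-C 5, C-F 7, D-F 4, B-D 7, E-F 6] → take D-F (4); add F.
Step 5: frontier [B-C 5, B-D 7] → take B-C (5); add B.
The 5th edge added is B-C.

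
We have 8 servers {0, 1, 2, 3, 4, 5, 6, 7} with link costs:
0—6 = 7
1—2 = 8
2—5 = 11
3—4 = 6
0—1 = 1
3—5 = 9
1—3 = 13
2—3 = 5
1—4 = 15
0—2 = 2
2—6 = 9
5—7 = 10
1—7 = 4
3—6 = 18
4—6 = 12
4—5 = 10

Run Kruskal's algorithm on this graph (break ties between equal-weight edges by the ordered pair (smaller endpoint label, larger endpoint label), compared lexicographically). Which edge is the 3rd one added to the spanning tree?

Kruskal's algorithm — process edges by increasing weight (ties by edge label):
0—1 (1): add — endpoints in different components.
0—2 (2): add — endpoints in different components.
1—7 (4): add — endpoints in different components.
2—3 (5): add — endpoints in different components.
3—4 (6): add — endpoints in different components.
0—6 (7): add — endpoints in different components.
1—2 (8): skip — 1 and 2 already connected.
2—6 (9): skip — 2 and 6 already connected.
3—5 (9): add — endpoints in different components.
The 3rd edge added is 1—7.

1-7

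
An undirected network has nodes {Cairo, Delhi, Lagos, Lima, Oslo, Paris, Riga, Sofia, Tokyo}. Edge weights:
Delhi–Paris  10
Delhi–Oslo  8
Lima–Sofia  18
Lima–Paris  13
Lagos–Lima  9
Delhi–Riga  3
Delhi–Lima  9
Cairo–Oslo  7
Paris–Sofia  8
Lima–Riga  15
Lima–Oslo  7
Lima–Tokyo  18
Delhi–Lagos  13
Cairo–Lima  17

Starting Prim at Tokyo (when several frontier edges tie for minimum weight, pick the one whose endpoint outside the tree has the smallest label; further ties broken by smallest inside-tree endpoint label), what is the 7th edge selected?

Delhi-Paris

Grow the tree from Tokyo using Prim:
Step 1: cheapest edge leaving the tree is Lima–Tokyo (18); add Lima.
Step 2: cheapest edge leaving the tree is Lima–Oslo (7); add Oslo.
Step 3: cheapest edge leaving the tree is Cairo–Oslo (7); add Cairo.
Step 4: cheapest edge leaving the tree is Delhi–Oslo (8); add Delhi.
Step 5: cheapest edge leaving the tree is Delhi–Riga (3); add Riga.
Step 6: cheapest edge leaving the tree is Lagos–Lima (9); add Lagos.
Step 7: cheapest edge leaving the tree is Delhi–Paris (10); add Paris.
Step 8: cheapest edge leaving the tree is Paris–Sofia (8); add Sofia.
The 7th edge added is Delhi–Paris.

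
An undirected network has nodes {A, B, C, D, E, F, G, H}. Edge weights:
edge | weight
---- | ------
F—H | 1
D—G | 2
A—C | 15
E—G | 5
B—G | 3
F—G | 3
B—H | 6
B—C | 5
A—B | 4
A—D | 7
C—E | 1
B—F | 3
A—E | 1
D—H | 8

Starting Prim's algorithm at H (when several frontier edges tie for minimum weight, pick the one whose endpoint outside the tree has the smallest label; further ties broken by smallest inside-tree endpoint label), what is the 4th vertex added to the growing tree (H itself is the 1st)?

G

Prim's algorithm from H:
Step 1: cheapest edge leaving the tree is F—H (1); add F.
Step 2: cheapest edge leaving the tree is B—F (3); add B.
Step 3: cheapest edge leaving the tree is B—G (3); add G.
Step 4: cheapest edge leaving the tree is D—G (2); add D.
Step 5: cheapest edge leaving the tree is A—B (4); add A.
Step 6: cheapest edge leaving the tree is A—E (1); add E.
Step 7: cheapest edge leaving the tree is C—E (1); add C.
Vertex order: H, F, B, G, D, A, E, C. The 4th vertex is G.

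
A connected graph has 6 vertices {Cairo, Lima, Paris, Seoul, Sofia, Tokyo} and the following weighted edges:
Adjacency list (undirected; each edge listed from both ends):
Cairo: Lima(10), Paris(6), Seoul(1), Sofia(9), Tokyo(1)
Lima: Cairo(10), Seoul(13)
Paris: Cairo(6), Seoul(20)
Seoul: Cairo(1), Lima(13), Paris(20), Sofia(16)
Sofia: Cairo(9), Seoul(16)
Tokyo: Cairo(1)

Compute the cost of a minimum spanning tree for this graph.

27

Sort edges by weight, then run Kruskal:
Cairo—Seoul (1): add — endpoints in different components.
Cairo—Tokyo (1): add — endpoints in different components.
Cairo—Paris (6): add — endpoints in different components.
Cairo—Sofia (9): add — endpoints in different components.
Cairo—Lima (10): add — endpoints in different components.
MST edges: Cairo—Seoul, Cairo—Tokyo, Cairo—Paris, Cairo—Sofia, Cairo—Lima; total weight 1+1+6+9+10 = 27.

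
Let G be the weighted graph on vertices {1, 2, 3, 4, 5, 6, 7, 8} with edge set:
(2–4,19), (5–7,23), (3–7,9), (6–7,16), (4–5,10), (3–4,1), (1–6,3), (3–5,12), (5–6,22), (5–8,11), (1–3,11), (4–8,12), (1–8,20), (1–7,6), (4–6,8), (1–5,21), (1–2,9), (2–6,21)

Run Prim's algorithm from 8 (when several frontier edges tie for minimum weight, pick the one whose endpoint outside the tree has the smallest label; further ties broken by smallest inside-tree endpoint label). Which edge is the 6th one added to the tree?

Prim's algorithm from 8:
Step 1: cheapest edge leaving the tree is 5–8 (11); add 5.
Step 2: cheapest edge leaving the tree is 4–5 (10); add 4.
Step 3: cheapest edge leaving the tree is 3–4 (1); add 3.
Step 4: cheapest edge leaving the tree is 4–6 (8); add 6.
Step 5: cheapest edge leaving the tree is 1–6 (3); add 1.
Step 6: cheapest edge leaving the tree is 1–7 (6); add 7.
Step 7: cheapest edge leaving the tree is 1–2 (9); add 2.
The 6th edge added is 1–7.

1-7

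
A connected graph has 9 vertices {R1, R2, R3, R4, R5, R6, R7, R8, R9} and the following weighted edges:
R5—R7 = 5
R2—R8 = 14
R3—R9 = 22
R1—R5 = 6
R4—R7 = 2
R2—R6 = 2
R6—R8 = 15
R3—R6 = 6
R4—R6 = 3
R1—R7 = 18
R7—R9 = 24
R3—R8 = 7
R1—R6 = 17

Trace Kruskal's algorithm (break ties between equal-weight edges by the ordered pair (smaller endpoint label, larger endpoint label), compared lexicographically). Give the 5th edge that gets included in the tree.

Kruskal: consider edges lightest-first.
R2—R6 (2): add — endpoints in different components.
R4—R7 (2): add — endpoints in different components.
R4—R6 (3): add — endpoints in different components.
R5—R7 (5): add — endpoints in different components.
R1—R5 (6): add — endpoints in different components.
R3—R6 (6): add — endpoints in different components.
R3—R8 (7): add — endpoints in different components.
R2—R8 (14): skip — R8 and R2 already connected.
R6—R8 (15): skip — R6 and R8 already connected.
R1—R6 (17): skip — R6 and R1 already connected.
R1—R7 (18): skip — R7 and R1 already connected.
R3—R9 (22): add — endpoints in different components.
The 5th edge added is R1—R5.

R1-R5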